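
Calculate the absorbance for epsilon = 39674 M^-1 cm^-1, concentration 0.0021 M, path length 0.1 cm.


A = epsilon * c * l
A = 39674 * 0.0021 * 0.1
A = 8.3315

8.3315


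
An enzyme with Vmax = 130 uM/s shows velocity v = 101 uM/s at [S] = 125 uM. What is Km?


Km = [S] * (Vmax - v) / v
Km = 125 * (130 - 101) / 101
Km = 35.8911 uM

35.8911 uM


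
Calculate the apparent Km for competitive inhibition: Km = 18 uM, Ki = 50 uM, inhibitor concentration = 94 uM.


Km_app = Km * (1 + [I]/Ki)
Km_app = 18 * (1 + 94/50)
Km_app = 51.84 uM

51.84 uM


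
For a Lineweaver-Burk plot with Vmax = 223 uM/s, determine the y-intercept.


y-intercept = 1/Vmax
= 1/223
= 0.0045 s/uM

0.0045 s/uM


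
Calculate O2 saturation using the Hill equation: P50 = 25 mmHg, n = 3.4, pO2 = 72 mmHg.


Y = pO2^n / (P50^n + pO2^n)
Y = 72^3.4 / (25^3.4 + 72^3.4)
Y = 97.33%

97.33%


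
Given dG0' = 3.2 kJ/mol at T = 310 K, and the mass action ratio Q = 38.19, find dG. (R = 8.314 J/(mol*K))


dG = dG0' + RT * ln(Q) / 1000
dG = 3.2 + 8.314 * 310 * ln(38.19) / 1000
dG = 12.5882 kJ/mol

12.5882 kJ/mol


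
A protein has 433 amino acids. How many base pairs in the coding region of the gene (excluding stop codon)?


Each amino acid = 1 codon = 3 bp
bp = 433 * 3 = 1299 bp

1299 bp


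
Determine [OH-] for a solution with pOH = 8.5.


[OH-] = 10^(-pOH)
[OH-] = 10^(-8.5)
[OH-] = 3.162e-09 M

3.162e-09 M


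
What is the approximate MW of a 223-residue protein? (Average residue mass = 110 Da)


MW = n_residues * 110 Da
MW = 223 * 110
MW = 24530 Da

24530 Da


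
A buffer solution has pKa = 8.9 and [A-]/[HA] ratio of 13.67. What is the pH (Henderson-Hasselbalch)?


pH = pKa + log10([A-]/[HA])
pH = 8.9 + log10(13.67)
pH = 10.0358

10.0358


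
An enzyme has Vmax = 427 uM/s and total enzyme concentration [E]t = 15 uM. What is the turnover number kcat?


kcat = Vmax / [E]t
kcat = 427 / 15
kcat = 28.4667 s^-1

28.4667 s^-1


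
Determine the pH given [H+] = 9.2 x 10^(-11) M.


pH = -log10([H+])
pH = -log10(9.2 x 10^(-11))
pH = 10.0362

10.0362


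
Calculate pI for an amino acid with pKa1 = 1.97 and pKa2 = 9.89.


pI = (pKa1 + pKa2) / 2
pI = (1.97 + 9.89) / 2
pI = 5.93

5.93


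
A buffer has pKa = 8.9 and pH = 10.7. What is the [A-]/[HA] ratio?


[A-]/[HA] = 10^(pH - pKa)
= 10^(10.7 - 8.9)
= 63.0957

63.0957


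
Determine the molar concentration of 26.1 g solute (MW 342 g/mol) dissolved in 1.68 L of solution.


C = (mass / MW) / volume
C = (26.1 / 342) / 1.68
C = 0.0454 M

0.0454 M


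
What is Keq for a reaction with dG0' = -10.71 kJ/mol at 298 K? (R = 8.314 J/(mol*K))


Keq = exp(-dG0 * 1000 / (R * T))
Keq = exp(-(-10.71) * 1000 / (8.314 * 298))
Keq = 75.398

75.398


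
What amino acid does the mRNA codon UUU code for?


Standard genetic code lookup.
Codon UUU -> Phe

Phe


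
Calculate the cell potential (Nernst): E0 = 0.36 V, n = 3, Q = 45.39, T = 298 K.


E = E0 - (RT/nF) * ln(Q)
E = 0.36 - (8.314 * 298 / (3 * 96485)) * ln(45.39)
E = 0.3273 V

0.3273 V


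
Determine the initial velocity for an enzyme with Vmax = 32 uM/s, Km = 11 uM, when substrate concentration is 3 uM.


v = Vmax * [S] / (Km + [S])
v = 32 * 3 / (11 + 3)
v = 6.8571 uM/s

6.8571 uM/s


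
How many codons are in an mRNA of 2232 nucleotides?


codons = nucleotides / 3
codons = 2232 / 3 = 744

744


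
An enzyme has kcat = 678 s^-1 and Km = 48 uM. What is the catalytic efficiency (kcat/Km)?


Catalytic efficiency = kcat / Km
= 678 / 48
= 14.125 uM^-1*s^-1

14.125 uM^-1*s^-1


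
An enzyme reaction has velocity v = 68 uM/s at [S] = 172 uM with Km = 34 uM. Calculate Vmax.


Vmax = v * (Km + [S]) / [S]
Vmax = 68 * (34 + 172) / 172
Vmax = 81.4419 uM/s

81.4419 uM/s


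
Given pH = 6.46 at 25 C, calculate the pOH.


pOH = 14 - pH
pOH = 14 - 6.46
pOH = 7.54

7.54


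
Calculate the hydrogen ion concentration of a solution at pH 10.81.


[H+] = 10^(-pH)
[H+] = 10^(-10.81)
[H+] = 1.549e-11 M

1.549e-11 M


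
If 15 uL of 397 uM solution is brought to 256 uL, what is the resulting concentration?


C2 = C1 * V1 / V2
C2 = 397 * 15 / 256
C2 = 23.2617 uM

23.2617 uM


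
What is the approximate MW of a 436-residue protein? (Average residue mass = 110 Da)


MW = n_residues * 110 Da
MW = 436 * 110
MW = 47960 Da

47960 Da


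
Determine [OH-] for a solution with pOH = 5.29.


[OH-] = 10^(-pOH)
[OH-] = 10^(-5.29)
[OH-] = 5.129e-06 M

5.129e-06 M


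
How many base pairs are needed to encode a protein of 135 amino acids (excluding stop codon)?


Each amino acid = 1 codon = 3 bp
bp = 135 * 3 = 405 bp

405 bp


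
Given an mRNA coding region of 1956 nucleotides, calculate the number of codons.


codons = nucleotides / 3
codons = 1956 / 3 = 652

652


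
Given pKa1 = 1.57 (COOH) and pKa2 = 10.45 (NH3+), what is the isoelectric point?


pI = (pKa1 + pKa2) / 2
pI = (1.57 + 10.45) / 2
pI = 6.01

6.01


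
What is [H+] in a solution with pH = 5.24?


[H+] = 10^(-pH)
[H+] = 10^(-5.24)
[H+] = 5.754e-06 M

5.754e-06 M


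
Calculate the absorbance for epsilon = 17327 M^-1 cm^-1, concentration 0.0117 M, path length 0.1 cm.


A = epsilon * c * l
A = 17327 * 0.0117 * 0.1
A = 20.2726

20.2726


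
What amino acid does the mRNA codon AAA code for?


Standard genetic code lookup.
Codon AAA -> Lys

Lys


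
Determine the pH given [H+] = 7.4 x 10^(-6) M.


pH = -log10([H+])
pH = -log10(7.4 x 10^(-6))
pH = 5.1308

5.1308


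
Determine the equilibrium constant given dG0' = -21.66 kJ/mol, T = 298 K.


Keq = exp(-dG0 * 1000 / (R * T))
Keq = exp(-(-21.66) * 1000 / (8.314 * 298))
Keq = 6263.0971

6263.0971


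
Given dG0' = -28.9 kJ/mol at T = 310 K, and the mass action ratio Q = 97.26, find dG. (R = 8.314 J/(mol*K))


dG = dG0' + RT * ln(Q) / 1000
dG = -28.9 + 8.314 * 310 * ln(97.26) / 1000
dG = -17.1025 kJ/mol

-17.1025 kJ/mol


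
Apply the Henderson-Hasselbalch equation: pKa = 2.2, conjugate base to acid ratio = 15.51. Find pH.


pH = pKa + log10([A-]/[HA])
pH = 2.2 + log10(15.51)
pH = 3.3906

3.3906


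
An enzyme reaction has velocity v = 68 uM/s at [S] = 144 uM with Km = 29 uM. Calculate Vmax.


Vmax = v * (Km + [S]) / [S]
Vmax = 68 * (29 + 144) / 144
Vmax = 81.6944 uM/s

81.6944 uM/s


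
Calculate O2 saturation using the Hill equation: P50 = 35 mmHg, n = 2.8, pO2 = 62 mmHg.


Y = pO2^n / (P50^n + pO2^n)
Y = 62^2.8 / (35^2.8 + 62^2.8)
Y = 83.22%

83.22%


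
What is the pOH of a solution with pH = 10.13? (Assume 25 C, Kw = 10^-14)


pOH = 14 - pH
pOH = 14 - 10.13
pOH = 3.87

3.87


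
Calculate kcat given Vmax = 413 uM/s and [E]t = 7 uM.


kcat = Vmax / [E]t
kcat = 413 / 7
kcat = 59.0 s^-1

59.0 s^-1


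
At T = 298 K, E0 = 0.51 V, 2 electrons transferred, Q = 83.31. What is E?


E = E0 - (RT/nF) * ln(Q)
E = 0.51 - (8.314 * 298 / (2 * 96485)) * ln(83.31)
E = 0.4532 V

0.4532 V


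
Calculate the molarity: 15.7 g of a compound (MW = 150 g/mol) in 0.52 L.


C = (mass / MW) / volume
C = (15.7 / 150) / 0.52
C = 0.2013 M

0.2013 M


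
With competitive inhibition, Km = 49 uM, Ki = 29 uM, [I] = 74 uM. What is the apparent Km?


Km_app = Km * (1 + [I]/Ki)
Km_app = 49 * (1 + 74/29)
Km_app = 174.0345 uM

174.0345 uM


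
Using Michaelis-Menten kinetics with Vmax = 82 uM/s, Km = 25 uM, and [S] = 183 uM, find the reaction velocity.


v = Vmax * [S] / (Km + [S])
v = 82 * 183 / (25 + 183)
v = 72.1442 uM/s

72.1442 uM/s


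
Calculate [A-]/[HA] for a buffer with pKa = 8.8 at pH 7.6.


[A-]/[HA] = 10^(pH - pKa)
= 10^(7.6 - 8.8)
= 0.0631

0.0631


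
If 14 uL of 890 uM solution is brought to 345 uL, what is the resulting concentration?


C2 = C1 * V1 / V2
C2 = 890 * 14 / 345
C2 = 36.1159 uM

36.1159 uM


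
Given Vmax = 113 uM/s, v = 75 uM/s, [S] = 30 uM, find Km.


Km = [S] * (Vmax - v) / v
Km = 30 * (113 - 75) / 75
Km = 15.2 uM

15.2 uM


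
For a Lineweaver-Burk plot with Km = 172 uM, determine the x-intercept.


x-intercept = -1/Km
= -1/172
= -0.0058 1/uM

-0.0058 1/uM


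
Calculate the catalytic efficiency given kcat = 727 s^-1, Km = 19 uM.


Catalytic efficiency = kcat / Km
= 727 / 19
= 38.2632 uM^-1*s^-1

38.2632 uM^-1*s^-1


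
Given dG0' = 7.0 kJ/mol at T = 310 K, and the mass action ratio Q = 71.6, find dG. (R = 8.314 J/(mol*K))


dG = dG0' + RT * ln(Q) / 1000
dG = 7.0 + 8.314 * 310 * ln(71.6) / 1000
dG = 18.0081 kJ/mol

18.0081 kJ/mol


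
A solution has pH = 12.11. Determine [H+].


[H+] = 10^(-pH)
[H+] = 10^(-12.11)
[H+] = 7.762e-13 M

7.762e-13 M


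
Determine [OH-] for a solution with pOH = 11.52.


[OH-] = 10^(-pOH)
[OH-] = 10^(-11.52)
[OH-] = 3.020e-12 M

3.020e-12 M


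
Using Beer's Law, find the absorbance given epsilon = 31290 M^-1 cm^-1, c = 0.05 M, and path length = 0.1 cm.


A = epsilon * c * l
A = 31290 * 0.05 * 0.1
A = 156.45

156.45


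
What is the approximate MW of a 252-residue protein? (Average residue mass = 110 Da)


MW = n_residues * 110 Da
MW = 252 * 110
MW = 27720 Da

27720 Da


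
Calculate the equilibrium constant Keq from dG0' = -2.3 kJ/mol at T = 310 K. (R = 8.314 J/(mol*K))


Keq = exp(-dG0 * 1000 / (R * T))
Keq = exp(-(-2.3) * 1000 / (8.314 * 310))
Keq = 2.441

2.441


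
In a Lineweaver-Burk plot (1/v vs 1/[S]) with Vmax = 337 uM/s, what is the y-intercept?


y-intercept = 1/Vmax
= 1/337
= 0.003 s/uM

0.003 s/uM


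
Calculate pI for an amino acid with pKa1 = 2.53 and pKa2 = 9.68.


pI = (pKa1 + pKa2) / 2
pI = (2.53 + 9.68) / 2
pI = 6.105

6.105


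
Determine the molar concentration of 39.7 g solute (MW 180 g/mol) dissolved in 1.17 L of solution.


C = (mass / MW) / volume
C = (39.7 / 180) / 1.17
C = 0.1885 M

0.1885 M


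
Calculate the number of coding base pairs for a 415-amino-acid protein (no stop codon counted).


Each amino acid = 1 codon = 3 bp
bp = 415 * 3 = 1245 bp

1245 bp


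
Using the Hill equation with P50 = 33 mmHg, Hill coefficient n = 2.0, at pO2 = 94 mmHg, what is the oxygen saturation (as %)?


Y = pO2^n / (P50^n + pO2^n)
Y = 94^2.0 / (33^2.0 + 94^2.0)
Y = 89.03%

89.03%


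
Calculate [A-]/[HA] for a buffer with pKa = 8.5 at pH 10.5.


[A-]/[HA] = 10^(pH - pKa)
= 10^(10.5 - 8.5)
= 100.0

100.0


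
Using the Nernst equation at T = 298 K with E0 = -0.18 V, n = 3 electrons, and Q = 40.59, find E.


E = E0 - (RT/nF) * ln(Q)
E = -0.18 - (8.314 * 298 / (3 * 96485)) * ln(40.59)
E = -0.2117 V

-0.2117 V


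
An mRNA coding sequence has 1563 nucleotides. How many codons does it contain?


codons = nucleotides / 3
codons = 1563 / 3 = 521

521


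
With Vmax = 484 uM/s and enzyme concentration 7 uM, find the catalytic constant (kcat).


kcat = Vmax / [E]t
kcat = 484 / 7
kcat = 69.1429 s^-1

69.1429 s^-1


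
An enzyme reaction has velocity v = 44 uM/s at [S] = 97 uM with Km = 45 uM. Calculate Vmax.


Vmax = v * (Km + [S]) / [S]
Vmax = 44 * (45 + 97) / 97
Vmax = 64.4124 uM/s

64.4124 uM/s


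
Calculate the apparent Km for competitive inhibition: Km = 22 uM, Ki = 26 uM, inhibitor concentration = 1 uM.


Km_app = Km * (1 + [I]/Ki)
Km_app = 22 * (1 + 1/26)
Km_app = 22.8462 uM

22.8462 uM


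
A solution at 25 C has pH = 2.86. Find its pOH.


pOH = 14 - pH
pOH = 14 - 2.86
pOH = 11.14

11.14


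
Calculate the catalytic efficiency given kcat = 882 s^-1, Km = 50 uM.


Catalytic efficiency = kcat / Km
= 882 / 50
= 17.64 uM^-1*s^-1

17.64 uM^-1*s^-1


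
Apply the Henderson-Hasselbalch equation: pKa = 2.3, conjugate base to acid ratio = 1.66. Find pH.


pH = pKa + log10([A-]/[HA])
pH = 2.3 + log10(1.66)
pH = 2.5201

2.5201


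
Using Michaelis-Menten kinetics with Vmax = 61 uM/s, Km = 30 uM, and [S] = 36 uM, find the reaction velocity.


v = Vmax * [S] / (Km + [S])
v = 61 * 36 / (30 + 36)
v = 33.2727 uM/s

33.2727 uM/s


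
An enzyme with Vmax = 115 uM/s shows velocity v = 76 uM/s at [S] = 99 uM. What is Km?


Km = [S] * (Vmax - v) / v
Km = 99 * (115 - 76) / 76
Km = 50.8026 uM

50.8026 uM


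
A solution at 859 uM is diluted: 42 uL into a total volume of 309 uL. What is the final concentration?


C2 = C1 * V1 / V2
C2 = 859 * 42 / 309
C2 = 116.7573 uM

116.7573 uM


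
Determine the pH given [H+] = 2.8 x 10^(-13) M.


pH = -log10([H+])
pH = -log10(2.8 x 10^(-13))
pH = 12.5528

12.5528


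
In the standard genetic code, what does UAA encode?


Standard genetic code lookup.
Codon UAA -> Stop

Stop


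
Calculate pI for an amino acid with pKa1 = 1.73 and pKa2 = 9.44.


pI = (pKa1 + pKa2) / 2
pI = (1.73 + 9.44) / 2
pI = 5.585

5.585


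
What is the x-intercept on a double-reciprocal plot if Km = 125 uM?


x-intercept = -1/Km
= -1/125
= -0.008 1/uM

-0.008 1/uM


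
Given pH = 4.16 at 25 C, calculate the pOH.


pOH = 14 - pH
pOH = 14 - 4.16
pOH = 9.84

9.84


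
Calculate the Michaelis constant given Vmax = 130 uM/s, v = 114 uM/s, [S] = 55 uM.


Km = [S] * (Vmax - v) / v
Km = 55 * (130 - 114) / 114
Km = 7.7193 uM

7.7193 uM


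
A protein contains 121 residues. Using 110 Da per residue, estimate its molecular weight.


MW = n_residues * 110 Da
MW = 121 * 110
MW = 13310 Da

13310 Da


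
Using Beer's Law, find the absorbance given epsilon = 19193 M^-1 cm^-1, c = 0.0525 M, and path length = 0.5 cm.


A = epsilon * c * l
A = 19193 * 0.0525 * 0.5
A = 503.8162

503.8162


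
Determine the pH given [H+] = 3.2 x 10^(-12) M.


pH = -log10([H+])
pH = -log10(3.2 x 10^(-12))
pH = 11.4949

11.4949


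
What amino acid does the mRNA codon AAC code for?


Standard genetic code lookup.
Codon AAC -> Asn

Asn


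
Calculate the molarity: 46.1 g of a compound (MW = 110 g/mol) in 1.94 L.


C = (mass / MW) / volume
C = (46.1 / 110) / 1.94
C = 0.216 M

0.216 M


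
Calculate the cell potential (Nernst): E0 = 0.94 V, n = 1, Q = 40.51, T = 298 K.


E = E0 - (RT/nF) * ln(Q)
E = 0.94 - (8.314 * 298 / (1 * 96485)) * ln(40.51)
E = 0.845 V

0.845 V


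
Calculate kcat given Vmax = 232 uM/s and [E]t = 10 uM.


kcat = Vmax / [E]t
kcat = 232 / 10
kcat = 23.2 s^-1

23.2 s^-1


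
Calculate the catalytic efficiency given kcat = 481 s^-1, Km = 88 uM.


Catalytic efficiency = kcat / Km
= 481 / 88
= 5.4659 uM^-1*s^-1

5.4659 uM^-1*s^-1


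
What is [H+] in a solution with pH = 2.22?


[H+] = 10^(-pH)
[H+] = 10^(-2.22)
[H+] = 0.006 M

0.006 M


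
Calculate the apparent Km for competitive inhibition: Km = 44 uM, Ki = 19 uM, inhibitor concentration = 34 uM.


Km_app = Km * (1 + [I]/Ki)
Km_app = 44 * (1 + 34/19)
Km_app = 122.7368 uM

122.7368 uM


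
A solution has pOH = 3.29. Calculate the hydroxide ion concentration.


[OH-] = 10^(-pOH)
[OH-] = 10^(-3.29)
[OH-] = 5.129e-04 M

5.129e-04 M


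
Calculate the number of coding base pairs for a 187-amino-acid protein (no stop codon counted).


Each amino acid = 1 codon = 3 bp
bp = 187 * 3 = 561 bp

561 bp


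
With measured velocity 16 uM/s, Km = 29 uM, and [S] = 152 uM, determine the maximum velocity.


Vmax = v * (Km + [S]) / [S]
Vmax = 16 * (29 + 152) / 152
Vmax = 19.0526 uM/s

19.0526 uM/s


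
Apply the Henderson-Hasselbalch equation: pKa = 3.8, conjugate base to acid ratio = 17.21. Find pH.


pH = pKa + log10([A-]/[HA])
pH = 3.8 + log10(17.21)
pH = 5.0358

5.0358


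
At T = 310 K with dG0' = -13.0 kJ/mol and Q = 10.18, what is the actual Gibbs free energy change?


dG = dG0' + RT * ln(Q) / 1000
dG = -13.0 + 8.314 * 310 * ln(10.18) / 1000
dG = -7.0195 kJ/mol

-7.0195 kJ/mol


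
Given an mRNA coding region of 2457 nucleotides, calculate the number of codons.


codons = nucleotides / 3
codons = 2457 / 3 = 819

819


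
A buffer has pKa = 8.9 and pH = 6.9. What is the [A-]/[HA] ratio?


[A-]/[HA] = 10^(pH - pKa)
= 10^(6.9 - 8.9)
= 0.01

0.01


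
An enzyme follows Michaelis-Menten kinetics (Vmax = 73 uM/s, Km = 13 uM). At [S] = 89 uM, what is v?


v = Vmax * [S] / (Km + [S])
v = 73 * 89 / (13 + 89)
v = 63.6961 uM/s

63.6961 uM/s


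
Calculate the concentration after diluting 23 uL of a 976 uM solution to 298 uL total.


C2 = C1 * V1 / V2
C2 = 976 * 23 / 298
C2 = 75.3289 uM

75.3289 uM


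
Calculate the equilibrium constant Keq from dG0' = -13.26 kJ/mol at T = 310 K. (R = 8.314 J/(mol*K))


Keq = exp(-dG0 * 1000 / (R * T))
Keq = exp(-(-13.26) * 1000 / (8.314 * 310))
Keq = 171.5439

171.5439


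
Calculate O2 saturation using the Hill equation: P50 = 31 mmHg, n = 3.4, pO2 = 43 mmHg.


Y = pO2^n / (P50^n + pO2^n)
Y = 43^3.4 / (31^3.4 + 43^3.4)
Y = 75.26%

75.26%


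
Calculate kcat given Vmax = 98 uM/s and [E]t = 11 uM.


kcat = Vmax / [E]t
kcat = 98 / 11
kcat = 8.9091 s^-1

8.9091 s^-1


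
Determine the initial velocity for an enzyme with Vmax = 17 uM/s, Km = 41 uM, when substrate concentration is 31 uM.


v = Vmax * [S] / (Km + [S])
v = 17 * 31 / (41 + 31)
v = 7.3194 uM/s

7.3194 uM/s


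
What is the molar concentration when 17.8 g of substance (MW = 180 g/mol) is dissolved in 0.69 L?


C = (mass / MW) / volume
C = (17.8 / 180) / 0.69
C = 0.1433 M

0.1433 M


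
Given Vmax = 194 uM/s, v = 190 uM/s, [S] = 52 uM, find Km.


Km = [S] * (Vmax - v) / v
Km = 52 * (194 - 190) / 190
Km = 1.0947 uM

1.0947 uM


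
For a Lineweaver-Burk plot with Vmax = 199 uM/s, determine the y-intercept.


y-intercept = 1/Vmax
= 1/199
= 0.005 s/uM

0.005 s/uM


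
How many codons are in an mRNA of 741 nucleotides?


codons = nucleotides / 3
codons = 741 / 3 = 247

247


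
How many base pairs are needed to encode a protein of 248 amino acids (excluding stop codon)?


Each amino acid = 1 codon = 3 bp
bp = 248 * 3 = 744 bp

744 bp


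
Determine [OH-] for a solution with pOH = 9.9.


[OH-] = 10^(-pOH)
[OH-] = 10^(-9.9)
[OH-] = 1.259e-10 M

1.259e-10 M


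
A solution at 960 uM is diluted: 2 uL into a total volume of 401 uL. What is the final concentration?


C2 = C1 * V1 / V2
C2 = 960 * 2 / 401
C2 = 4.788 uM

4.788 uM


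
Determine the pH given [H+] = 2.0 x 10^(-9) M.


pH = -log10([H+])
pH = -log10(2.0 x 10^(-9))
pH = 8.699

8.699


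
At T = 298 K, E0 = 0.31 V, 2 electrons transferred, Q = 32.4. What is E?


E = E0 - (RT/nF) * ln(Q)
E = 0.31 - (8.314 * 298 / (2 * 96485)) * ln(32.4)
E = 0.2653 V

0.2653 V


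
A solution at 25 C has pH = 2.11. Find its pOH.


pOH = 14 - pH
pOH = 14 - 2.11
pOH = 11.89

11.89


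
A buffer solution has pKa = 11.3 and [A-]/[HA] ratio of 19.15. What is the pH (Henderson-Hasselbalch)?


pH = pKa + log10([A-]/[HA])
pH = 11.3 + log10(19.15)
pH = 12.5822

12.5822


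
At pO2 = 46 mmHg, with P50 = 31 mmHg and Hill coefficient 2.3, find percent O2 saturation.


Y = pO2^n / (P50^n + pO2^n)
Y = 46^2.3 / (31^2.3 + 46^2.3)
Y = 71.25%

71.25%


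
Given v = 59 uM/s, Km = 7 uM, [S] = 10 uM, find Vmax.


Vmax = v * (Km + [S]) / [S]
Vmax = 59 * (7 + 10) / 10
Vmax = 100.3 uM/s

100.3 uM/s


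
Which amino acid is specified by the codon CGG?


Standard genetic code lookup.
Codon CGG -> Arg

Arg


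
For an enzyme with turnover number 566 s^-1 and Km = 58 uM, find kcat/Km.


Catalytic efficiency = kcat / Km
= 566 / 58
= 9.7586 uM^-1*s^-1

9.7586 uM^-1*s^-1


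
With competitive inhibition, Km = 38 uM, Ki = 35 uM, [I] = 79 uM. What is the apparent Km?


Km_app = Km * (1 + [I]/Ki)
Km_app = 38 * (1 + 79/35)
Km_app = 123.7714 uM

123.7714 uM


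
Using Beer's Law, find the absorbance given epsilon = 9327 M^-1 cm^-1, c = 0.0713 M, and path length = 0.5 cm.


A = epsilon * c * l
A = 9327 * 0.0713 * 0.5
A = 332.5076

332.5076


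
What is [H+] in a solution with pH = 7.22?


[H+] = 10^(-pH)
[H+] = 10^(-7.22)
[H+] = 6.026e-08 M

6.026e-08 M


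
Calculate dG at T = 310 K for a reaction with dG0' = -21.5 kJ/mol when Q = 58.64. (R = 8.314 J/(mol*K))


dG = dG0' + RT * ln(Q) / 1000
dG = -21.5 + 8.314 * 310 * ln(58.64) / 1000
dG = -11.0066 kJ/mol

-11.0066 kJ/mol


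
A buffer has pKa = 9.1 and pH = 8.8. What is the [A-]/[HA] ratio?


[A-]/[HA] = 10^(pH - pKa)
= 10^(8.8 - 9.1)
= 0.5012

0.5012


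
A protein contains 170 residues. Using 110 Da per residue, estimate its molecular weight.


MW = n_residues * 110 Da
MW = 170 * 110
MW = 18700 Da

18700 Da


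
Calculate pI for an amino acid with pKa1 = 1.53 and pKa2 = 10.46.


pI = (pKa1 + pKa2) / 2
pI = (1.53 + 10.46) / 2
pI = 5.995

5.995


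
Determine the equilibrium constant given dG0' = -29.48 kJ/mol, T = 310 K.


Keq = exp(-dG0 * 1000 / (R * T))
Keq = exp(-(-29.48) * 1000 / (8.314 * 310))
Keq = 92795.1273

92795.1273


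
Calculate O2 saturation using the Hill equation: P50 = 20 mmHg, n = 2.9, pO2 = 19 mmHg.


Y = pO2^n / (P50^n + pO2^n)
Y = 19^2.9 / (20^2.9 + 19^2.9)
Y = 46.29%

46.29%


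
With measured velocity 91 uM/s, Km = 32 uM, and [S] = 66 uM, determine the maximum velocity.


Vmax = v * (Km + [S]) / [S]
Vmax = 91 * (32 + 66) / 66
Vmax = 135.1212 uM/s

135.1212 uM/s


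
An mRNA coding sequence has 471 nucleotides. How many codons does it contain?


codons = nucleotides / 3
codons = 471 / 3 = 157

157


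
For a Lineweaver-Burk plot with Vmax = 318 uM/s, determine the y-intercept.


y-intercept = 1/Vmax
= 1/318
= 0.0031 s/uM

0.0031 s/uM


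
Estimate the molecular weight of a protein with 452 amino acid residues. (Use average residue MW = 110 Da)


MW = n_residues * 110 Da
MW = 452 * 110
MW = 49720 Da

49720 Da


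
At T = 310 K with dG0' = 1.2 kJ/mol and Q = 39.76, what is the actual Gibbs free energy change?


dG = dG0' + RT * ln(Q) / 1000
dG = 1.2 + 8.314 * 310 * ln(39.76) / 1000
dG = 10.692 kJ/mol

10.692 kJ/mol


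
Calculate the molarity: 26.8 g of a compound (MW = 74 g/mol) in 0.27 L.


C = (mass / MW) / volume
C = (26.8 / 74) / 0.27
C = 1.3413 M

1.3413 M


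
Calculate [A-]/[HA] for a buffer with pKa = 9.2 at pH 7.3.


[A-]/[HA] = 10^(pH - pKa)
= 10^(7.3 - 9.2)
= 0.0126

0.0126


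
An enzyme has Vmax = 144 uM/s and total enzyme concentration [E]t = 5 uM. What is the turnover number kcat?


kcat = Vmax / [E]t
kcat = 144 / 5
kcat = 28.8 s^-1

28.8 s^-1


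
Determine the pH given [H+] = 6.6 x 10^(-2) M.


pH = -log10([H+])
pH = -log10(6.6 x 10^(-2))
pH = 1.1805

1.1805


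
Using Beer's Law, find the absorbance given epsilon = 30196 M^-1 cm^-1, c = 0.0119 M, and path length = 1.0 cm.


A = epsilon * c * l
A = 30196 * 0.0119 * 1.0
A = 359.3324

359.3324


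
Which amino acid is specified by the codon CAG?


Standard genetic code lookup.
Codon CAG -> Gln

Gln


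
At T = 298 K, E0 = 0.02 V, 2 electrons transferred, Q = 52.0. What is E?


E = E0 - (RT/nF) * ln(Q)
E = 0.02 - (8.314 * 298 / (2 * 96485)) * ln(52.0)
E = -0.0307 V

-0.0307 V


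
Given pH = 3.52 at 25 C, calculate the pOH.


pOH = 14 - pH
pOH = 14 - 3.52
pOH = 10.48

10.48


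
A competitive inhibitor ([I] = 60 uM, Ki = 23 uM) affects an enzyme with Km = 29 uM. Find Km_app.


Km_app = Km * (1 + [I]/Ki)
Km_app = 29 * (1 + 60/23)
Km_app = 104.6522 uM

104.6522 uM


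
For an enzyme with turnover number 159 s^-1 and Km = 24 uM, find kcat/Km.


Catalytic efficiency = kcat / Km
= 159 / 24
= 6.625 uM^-1*s^-1

6.625 uM^-1*s^-1


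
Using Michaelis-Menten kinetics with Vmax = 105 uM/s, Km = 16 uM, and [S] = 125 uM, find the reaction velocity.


v = Vmax * [S] / (Km + [S])
v = 105 * 125 / (16 + 125)
v = 93.0851 uM/s

93.0851 uM/s


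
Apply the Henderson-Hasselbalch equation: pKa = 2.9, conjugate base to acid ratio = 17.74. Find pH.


pH = pKa + log10([A-]/[HA])
pH = 2.9 + log10(17.74)
pH = 4.149

4.149


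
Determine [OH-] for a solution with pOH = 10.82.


[OH-] = 10^(-pOH)
[OH-] = 10^(-10.82)
[OH-] = 1.514e-11 M

1.514e-11 M


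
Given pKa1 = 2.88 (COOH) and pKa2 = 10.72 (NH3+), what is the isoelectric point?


pI = (pKa1 + pKa2) / 2
pI = (2.88 + 10.72) / 2
pI = 6.8

6.8


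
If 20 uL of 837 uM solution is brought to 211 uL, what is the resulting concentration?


C2 = C1 * V1 / V2
C2 = 837 * 20 / 211
C2 = 79.3365 uM

79.3365 uM


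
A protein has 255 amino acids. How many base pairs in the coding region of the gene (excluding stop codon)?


Each amino acid = 1 codon = 3 bp
bp = 255 * 3 = 765 bp

765 bp


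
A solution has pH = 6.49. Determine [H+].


[H+] = 10^(-pH)
[H+] = 10^(-6.49)
[H+] = 3.236e-07 M

3.236e-07 M


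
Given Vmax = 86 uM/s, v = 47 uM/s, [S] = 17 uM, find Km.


Km = [S] * (Vmax - v) / v
Km = 17 * (86 - 47) / 47
Km = 14.1064 uM

14.1064 uM


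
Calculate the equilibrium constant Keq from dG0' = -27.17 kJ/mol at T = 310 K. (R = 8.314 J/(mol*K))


Keq = exp(-dG0 * 1000 / (R * T))
Keq = exp(-(-27.17) * 1000 / (8.314 * 310))
Keq = 37868.5605

37868.5605


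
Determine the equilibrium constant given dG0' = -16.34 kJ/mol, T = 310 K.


Keq = exp(-dG0 * 1000 / (R * T))
Keq = exp(-(-16.34) * 1000 / (8.314 * 310))
Keq = 566.7225

566.7225


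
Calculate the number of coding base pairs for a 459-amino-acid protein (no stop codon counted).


Each amino acid = 1 codon = 3 bp
bp = 459 * 3 = 1377 bp

1377 bp


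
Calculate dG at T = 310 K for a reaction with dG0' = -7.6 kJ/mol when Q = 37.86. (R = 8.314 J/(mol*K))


dG = dG0' + RT * ln(Q) / 1000
dG = -7.6 + 8.314 * 310 * ln(37.86) / 1000
dG = 1.7658 kJ/mol

1.7658 kJ/mol


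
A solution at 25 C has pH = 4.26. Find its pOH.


pOH = 14 - pH
pOH = 14 - 4.26
pOH = 9.74

9.74


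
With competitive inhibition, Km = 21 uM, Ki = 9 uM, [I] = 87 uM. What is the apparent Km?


Km_app = Km * (1 + [I]/Ki)
Km_app = 21 * (1 + 87/9)
Km_app = 224.0 uM

224.0 uM


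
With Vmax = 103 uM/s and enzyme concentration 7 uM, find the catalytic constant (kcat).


kcat = Vmax / [E]t
kcat = 103 / 7
kcat = 14.7143 s^-1

14.7143 s^-1


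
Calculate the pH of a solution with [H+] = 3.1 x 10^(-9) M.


pH = -log10([H+])
pH = -log10(3.1 x 10^(-9))
pH = 8.5086

8.5086


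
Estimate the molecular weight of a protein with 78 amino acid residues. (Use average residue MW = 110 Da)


MW = n_residues * 110 Da
MW = 78 * 110
MW = 8580 Da

8580 Da


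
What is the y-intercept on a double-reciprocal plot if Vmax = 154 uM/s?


y-intercept = 1/Vmax
= 1/154
= 0.0065 s/uM

0.0065 s/uM


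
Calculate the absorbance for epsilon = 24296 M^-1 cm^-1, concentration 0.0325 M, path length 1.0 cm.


A = epsilon * c * l
A = 24296 * 0.0325 * 1.0
A = 789.62

789.62


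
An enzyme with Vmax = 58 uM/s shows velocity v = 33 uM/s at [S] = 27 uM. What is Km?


Km = [S] * (Vmax - v) / v
Km = 27 * (58 - 33) / 33
Km = 20.4545 uM

20.4545 uM


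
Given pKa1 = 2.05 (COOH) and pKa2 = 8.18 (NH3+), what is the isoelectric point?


pI = (pKa1 + pKa2) / 2
pI = (2.05 + 8.18) / 2
pI = 5.115

5.115


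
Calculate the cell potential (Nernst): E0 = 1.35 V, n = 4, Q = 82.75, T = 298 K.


E = E0 - (RT/nF) * ln(Q)
E = 1.35 - (8.314 * 298 / (4 * 96485)) * ln(82.75)
E = 1.3217 V

1.3217 V


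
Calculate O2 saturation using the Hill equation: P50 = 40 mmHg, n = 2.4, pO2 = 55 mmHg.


Y = pO2^n / (P50^n + pO2^n)
Y = 55^2.4 / (40^2.4 + 55^2.4)
Y = 68.23%

68.23%


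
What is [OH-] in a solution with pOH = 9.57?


[OH-] = 10^(-pOH)
[OH-] = 10^(-9.57)
[OH-] = 2.692e-10 M

2.692e-10 M


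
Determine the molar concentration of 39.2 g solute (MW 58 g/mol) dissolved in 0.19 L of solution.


C = (mass / MW) / volume
C = (39.2 / 58) / 0.19
C = 3.5572 M

3.5572 M


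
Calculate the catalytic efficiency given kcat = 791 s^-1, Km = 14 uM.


Catalytic efficiency = kcat / Km
= 791 / 14
= 56.5 uM^-1*s^-1

56.5 uM^-1*s^-1


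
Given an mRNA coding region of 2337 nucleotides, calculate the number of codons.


codons = nucleotides / 3
codons = 2337 / 3 = 779

779


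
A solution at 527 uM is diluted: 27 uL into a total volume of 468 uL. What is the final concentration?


C2 = C1 * V1 / V2
C2 = 527 * 27 / 468
C2 = 30.4038 uM

30.4038 uM


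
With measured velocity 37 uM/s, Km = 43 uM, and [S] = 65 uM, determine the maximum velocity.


Vmax = v * (Km + [S]) / [S]
Vmax = 37 * (43 + 65) / 65
Vmax = 61.4769 uM/s

61.4769 uM/s


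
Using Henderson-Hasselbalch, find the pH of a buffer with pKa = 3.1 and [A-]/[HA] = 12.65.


pH = pKa + log10([A-]/[HA])
pH = 3.1 + log10(12.65)
pH = 4.2021

4.2021


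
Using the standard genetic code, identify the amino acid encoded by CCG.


Standard genetic code lookup.
Codon CCG -> Pro

Pro


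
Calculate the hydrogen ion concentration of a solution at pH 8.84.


[H+] = 10^(-pH)
[H+] = 10^(-8.84)
[H+] = 1.445e-09 M

1.445e-09 M


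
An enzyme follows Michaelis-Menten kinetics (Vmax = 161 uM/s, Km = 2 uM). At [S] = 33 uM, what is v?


v = Vmax * [S] / (Km + [S])
v = 161 * 33 / (2 + 33)
v = 151.8 uM/s

151.8 uM/s


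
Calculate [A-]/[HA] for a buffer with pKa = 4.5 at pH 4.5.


[A-]/[HA] = 10^(pH - pKa)
= 10^(4.5 - 4.5)
= 1.0

1.0


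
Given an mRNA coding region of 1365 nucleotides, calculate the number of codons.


codons = nucleotides / 3
codons = 1365 / 3 = 455

455


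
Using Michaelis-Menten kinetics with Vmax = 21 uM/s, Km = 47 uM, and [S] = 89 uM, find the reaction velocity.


v = Vmax * [S] / (Km + [S])
v = 21 * 89 / (47 + 89)
v = 13.7426 uM/s

13.7426 uM/s


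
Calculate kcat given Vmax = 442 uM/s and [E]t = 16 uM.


kcat = Vmax / [E]t
kcat = 442 / 16
kcat = 27.625 s^-1

27.625 s^-1


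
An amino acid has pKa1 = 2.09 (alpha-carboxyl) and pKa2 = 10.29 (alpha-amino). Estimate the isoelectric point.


pI = (pKa1 + pKa2) / 2
pI = (2.09 + 10.29) / 2
pI = 6.19

6.19


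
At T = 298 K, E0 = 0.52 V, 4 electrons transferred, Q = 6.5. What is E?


E = E0 - (RT/nF) * ln(Q)
E = 0.52 - (8.314 * 298 / (4 * 96485)) * ln(6.5)
E = 0.508 V

0.508 V


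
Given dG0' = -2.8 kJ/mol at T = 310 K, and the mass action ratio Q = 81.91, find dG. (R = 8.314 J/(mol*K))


dG = dG0' + RT * ln(Q) / 1000
dG = -2.8 + 8.314 * 310 * ln(81.91) / 1000
dG = 8.5548 kJ/mol

8.5548 kJ/mol


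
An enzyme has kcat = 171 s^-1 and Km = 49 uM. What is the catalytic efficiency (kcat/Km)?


Catalytic efficiency = kcat / Km
= 171 / 49
= 3.4898 uM^-1*s^-1

3.4898 uM^-1*s^-1


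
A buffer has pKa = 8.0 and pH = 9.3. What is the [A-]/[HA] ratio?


[A-]/[HA] = 10^(pH - pKa)
= 10^(9.3 - 8.0)
= 19.9526

19.9526


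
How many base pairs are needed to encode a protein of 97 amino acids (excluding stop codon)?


Each amino acid = 1 codon = 3 bp
bp = 97 * 3 = 291 bp

291 bp


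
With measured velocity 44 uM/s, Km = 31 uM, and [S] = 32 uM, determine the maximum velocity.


Vmax = v * (Km + [S]) / [S]
Vmax = 44 * (31 + 32) / 32
Vmax = 86.625 uM/s

86.625 uM/s


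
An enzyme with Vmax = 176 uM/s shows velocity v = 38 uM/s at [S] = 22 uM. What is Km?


Km = [S] * (Vmax - v) / v
Km = 22 * (176 - 38) / 38
Km = 79.8947 uM

79.8947 uM


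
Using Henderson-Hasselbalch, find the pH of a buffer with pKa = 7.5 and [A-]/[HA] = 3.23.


pH = pKa + log10([A-]/[HA])
pH = 7.5 + log10(3.23)
pH = 8.0092

8.0092


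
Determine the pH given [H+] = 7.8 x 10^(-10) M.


pH = -log10([H+])
pH = -log10(7.8 x 10^(-10))
pH = 9.1079

9.1079


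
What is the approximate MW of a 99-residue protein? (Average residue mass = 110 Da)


MW = n_residues * 110 Da
MW = 99 * 110
MW = 10890 Da

10890 Da


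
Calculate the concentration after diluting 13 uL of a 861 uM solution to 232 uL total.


C2 = C1 * V1 / V2
C2 = 861 * 13 / 232
C2 = 48.2457 uM

48.2457 uM


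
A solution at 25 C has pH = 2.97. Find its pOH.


pOH = 14 - pH
pOH = 14 - 2.97
pOH = 11.03

11.03


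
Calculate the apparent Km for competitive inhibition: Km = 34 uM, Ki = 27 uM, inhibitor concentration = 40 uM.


Km_app = Km * (1 + [I]/Ki)
Km_app = 34 * (1 + 40/27)
Km_app = 84.3704 uM

84.3704 uM


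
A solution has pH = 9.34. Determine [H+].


[H+] = 10^(-pH)
[H+] = 10^(-9.34)
[H+] = 4.571e-10 M

4.571e-10 M


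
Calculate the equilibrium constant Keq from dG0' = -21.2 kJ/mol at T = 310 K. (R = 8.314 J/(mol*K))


Keq = exp(-dG0 * 1000 / (R * T))
Keq = exp(-(-21.2) * 1000 / (8.314 * 310))
Keq = 3735.1186

3735.1186


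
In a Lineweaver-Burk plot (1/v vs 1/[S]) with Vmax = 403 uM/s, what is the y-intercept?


y-intercept = 1/Vmax
= 1/403
= 0.0025 s/uM

0.0025 s/uM


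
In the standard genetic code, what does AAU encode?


Standard genetic code lookup.
Codon AAU -> Asn

Asn


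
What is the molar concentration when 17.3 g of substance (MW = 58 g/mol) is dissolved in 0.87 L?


C = (mass / MW) / volume
C = (17.3 / 58) / 0.87
C = 0.3428 M

0.3428 M


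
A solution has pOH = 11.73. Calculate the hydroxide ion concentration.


[OH-] = 10^(-pOH)
[OH-] = 10^(-11.73)
[OH-] = 1.862e-12 M

1.862e-12 M


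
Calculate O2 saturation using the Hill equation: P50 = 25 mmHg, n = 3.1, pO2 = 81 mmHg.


Y = pO2^n / (P50^n + pO2^n)
Y = 81^3.1 / (25^3.1 + 81^3.1)
Y = 97.45%

97.45%


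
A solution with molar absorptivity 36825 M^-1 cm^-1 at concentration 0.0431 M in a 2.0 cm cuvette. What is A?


A = epsilon * c * l
A = 36825 * 0.0431 * 2.0
A = 3174.315

3174.315


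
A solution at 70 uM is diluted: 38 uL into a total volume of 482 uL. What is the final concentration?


C2 = C1 * V1 / V2
C2 = 70 * 38 / 482
C2 = 5.5187 uM

5.5187 uM


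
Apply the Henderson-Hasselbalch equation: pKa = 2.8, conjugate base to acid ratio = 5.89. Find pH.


pH = pKa + log10([A-]/[HA])
pH = 2.8 + log10(5.89)
pH = 3.5701

3.5701


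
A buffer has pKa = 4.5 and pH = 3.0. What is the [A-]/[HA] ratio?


[A-]/[HA] = 10^(pH - pKa)
= 10^(3.0 - 4.5)
= 0.0316

0.0316


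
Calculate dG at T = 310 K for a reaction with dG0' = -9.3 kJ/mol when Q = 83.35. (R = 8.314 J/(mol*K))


dG = dG0' + RT * ln(Q) / 1000
dG = -9.3 + 8.314 * 310 * ln(83.35) / 1000
dG = 2.0997 kJ/mol

2.0997 kJ/mol


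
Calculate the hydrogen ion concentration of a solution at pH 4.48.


[H+] = 10^(-pH)
[H+] = 10^(-4.48)
[H+] = 3.311e-05 M

3.311e-05 M


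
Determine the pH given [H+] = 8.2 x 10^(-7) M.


pH = -log10([H+])
pH = -log10(8.2 x 10^(-7))
pH = 6.0862

6.0862


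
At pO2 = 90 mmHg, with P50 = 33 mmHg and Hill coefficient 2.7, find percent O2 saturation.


Y = pO2^n / (P50^n + pO2^n)
Y = 90^2.7 / (33^2.7 + 90^2.7)
Y = 93.76%

93.76%


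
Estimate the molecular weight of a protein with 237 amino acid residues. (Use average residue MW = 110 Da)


MW = n_residues * 110 Da
MW = 237 * 110
MW = 26070 Da

26070 Da


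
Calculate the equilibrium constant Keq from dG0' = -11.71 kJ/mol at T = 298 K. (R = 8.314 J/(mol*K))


Keq = exp(-dG0 * 1000 / (R * T))
Keq = exp(-(-11.71) * 1000 / (8.314 * 298))
Keq = 112.8886

112.8886


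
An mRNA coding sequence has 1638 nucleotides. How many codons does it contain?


codons = nucleotides / 3
codons = 1638 / 3 = 546

546


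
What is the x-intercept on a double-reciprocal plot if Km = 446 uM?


x-intercept = -1/Km
= -1/446
= -0.0022 1/uM

-0.0022 1/uM


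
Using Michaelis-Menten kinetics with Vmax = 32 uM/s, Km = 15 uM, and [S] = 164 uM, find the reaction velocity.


v = Vmax * [S] / (Km + [S])
v = 32 * 164 / (15 + 164)
v = 29.3184 uM/s

29.3184 uM/s


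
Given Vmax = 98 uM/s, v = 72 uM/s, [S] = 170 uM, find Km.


Km = [S] * (Vmax - v) / v
Km = 170 * (98 - 72) / 72
Km = 61.3889 uM

61.3889 uM


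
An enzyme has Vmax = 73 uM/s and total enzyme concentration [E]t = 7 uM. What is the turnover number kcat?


kcat = Vmax / [E]t
kcat = 73 / 7
kcat = 10.4286 s^-1

10.4286 s^-1


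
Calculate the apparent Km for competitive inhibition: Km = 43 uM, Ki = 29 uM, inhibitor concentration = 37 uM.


Km_app = Km * (1 + [I]/Ki)
Km_app = 43 * (1 + 37/29)
Km_app = 97.8621 uM

97.8621 uM


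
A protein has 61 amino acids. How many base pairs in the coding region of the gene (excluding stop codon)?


Each amino acid = 1 codon = 3 bp
bp = 61 * 3 = 183 bp

183 bp


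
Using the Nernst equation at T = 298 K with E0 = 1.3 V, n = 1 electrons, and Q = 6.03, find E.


E = E0 - (RT/nF) * ln(Q)
E = 1.3 - (8.314 * 298 / (1 * 96485)) * ln(6.03)
E = 1.2539 V

1.2539 V


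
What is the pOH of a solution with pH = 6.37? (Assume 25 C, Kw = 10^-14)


pOH = 14 - pH
pOH = 14 - 6.37
pOH = 7.63

7.63


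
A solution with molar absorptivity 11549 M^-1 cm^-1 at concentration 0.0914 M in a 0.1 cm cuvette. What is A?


A = epsilon * c * l
A = 11549 * 0.0914 * 0.1
A = 105.5579

105.5579


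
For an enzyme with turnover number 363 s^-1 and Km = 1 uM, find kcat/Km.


Catalytic efficiency = kcat / Km
= 363 / 1
= 363.0 uM^-1*s^-1

363.0 uM^-1*s^-1


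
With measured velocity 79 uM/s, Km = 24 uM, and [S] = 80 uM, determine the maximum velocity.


Vmax = v * (Km + [S]) / [S]
Vmax = 79 * (24 + 80) / 80
Vmax = 102.7 uM/s

102.7 uM/s


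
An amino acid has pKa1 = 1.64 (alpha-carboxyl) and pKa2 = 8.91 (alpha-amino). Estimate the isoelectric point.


pI = (pKa1 + pKa2) / 2
pI = (1.64 + 8.91) / 2
pI = 5.275

5.275


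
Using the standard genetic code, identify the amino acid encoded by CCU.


Standard genetic code lookup.
Codon CCU -> Pro

Pro


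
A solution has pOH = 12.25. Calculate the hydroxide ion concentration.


[OH-] = 10^(-pOH)
[OH-] = 10^(-12.25)
[OH-] = 5.623e-13 M

5.623e-13 M


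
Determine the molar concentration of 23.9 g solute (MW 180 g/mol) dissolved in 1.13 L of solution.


C = (mass / MW) / volume
C = (23.9 / 180) / 1.13
C = 0.1175 M

0.1175 M


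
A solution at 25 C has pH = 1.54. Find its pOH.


pOH = 14 - pH
pOH = 14 - 1.54
pOH = 12.46

12.46


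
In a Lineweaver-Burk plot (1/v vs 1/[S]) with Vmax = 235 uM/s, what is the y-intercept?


y-intercept = 1/Vmax
= 1/235
= 0.0043 s/uM

0.0043 s/uM


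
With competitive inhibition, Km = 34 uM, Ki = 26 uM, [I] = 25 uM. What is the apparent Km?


Km_app = Km * (1 + [I]/Ki)
Km_app = 34 * (1 + 25/26)
Km_app = 66.6923 uM

66.6923 uM


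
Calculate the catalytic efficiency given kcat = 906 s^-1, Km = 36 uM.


Catalytic efficiency = kcat / Km
= 906 / 36
= 25.1667 uM^-1*s^-1

25.1667 uM^-1*s^-1


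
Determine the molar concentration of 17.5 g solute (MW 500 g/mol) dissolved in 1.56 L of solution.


C = (mass / MW) / volume
C = (17.5 / 500) / 1.56
C = 0.0224 M

0.0224 M


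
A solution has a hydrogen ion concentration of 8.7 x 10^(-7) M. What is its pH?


pH = -log10([H+])
pH = -log10(8.7 x 10^(-7))
pH = 6.0605

6.0605


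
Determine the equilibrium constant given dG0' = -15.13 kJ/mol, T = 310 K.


Keq = exp(-dG0 * 1000 / (R * T))
Keq = exp(-(-15.13) * 1000 / (8.314 * 310))
Keq = 354.3884

354.3884


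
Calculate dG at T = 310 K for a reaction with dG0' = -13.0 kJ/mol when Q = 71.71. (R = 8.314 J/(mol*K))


dG = dG0' + RT * ln(Q) / 1000
dG = -13.0 + 8.314 * 310 * ln(71.71) / 1000
dG = -1.988 kJ/mol

-1.988 kJ/mol


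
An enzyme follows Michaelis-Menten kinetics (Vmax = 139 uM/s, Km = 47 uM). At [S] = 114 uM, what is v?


v = Vmax * [S] / (Km + [S])
v = 139 * 114 / (47 + 114)
v = 98.4224 uM/s

98.4224 uM/s


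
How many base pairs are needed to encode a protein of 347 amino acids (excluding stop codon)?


Each amino acid = 1 codon = 3 bp
bp = 347 * 3 = 1041 bp

1041 bp


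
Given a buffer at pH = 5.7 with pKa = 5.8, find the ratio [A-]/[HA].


[A-]/[HA] = 10^(pH - pKa)
= 10^(5.7 - 5.8)
= 0.7943

0.7943
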